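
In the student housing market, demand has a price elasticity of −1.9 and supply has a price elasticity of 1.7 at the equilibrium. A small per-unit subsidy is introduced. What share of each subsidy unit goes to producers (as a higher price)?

Producer share = 19/36

For a small subsidy around the equilibrium, the benefit split depends on the relative slopes, which at a point are proportional to the elasticities.
Buyer share = εs/(εs + |εd|) = 1.7/(1.7 + 1.9) = 17/36; seller share = |εd|/(εs + |εd|) = 19/36.
So producers capture 19/36 of the subsidy.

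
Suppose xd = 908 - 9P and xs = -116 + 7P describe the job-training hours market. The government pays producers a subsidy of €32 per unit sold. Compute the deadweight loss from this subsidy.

Deadweight loss = €2016

Pre-subsidy: 908 - 9P = -116 + 7P gives P* = 64, x* = 332.
With the subsidy, sellers receive Ps = Pb + 32 for each unit, where Pb is the price buyers pay.
Supply in terms of Pb becomes xs = -116 + 7(Pb + 32) = 108 + 7Pb. Setting this equal to demand: 908 - 9Pb = 108 + 7Pb, so Pb = 50.
Sellers receive Ps = 50 + 32 = 82; x' = 908 − 9·50 = 458.
The subsidy expands output by 458 − 332 = 126 past the efficient level; on those units the gap between marginal cost and willingness to pay runs from 0 up to 32.
DWL = ½ × 32 × 126 = 2016.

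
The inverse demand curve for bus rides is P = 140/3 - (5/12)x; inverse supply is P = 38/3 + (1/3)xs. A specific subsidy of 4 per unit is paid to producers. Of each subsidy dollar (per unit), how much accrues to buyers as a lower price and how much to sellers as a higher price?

Pre-subsidy: 140/3 - (5/12)x = 38/3 + (1/3)x gives x* = 136/3 and P* = 250/9.
With the subsidy, sellers receive Ps = Pb + 4 for each unit, where Pb is the price buyers pay.
On the curves, Pb = 140/3 - (5/12)x and Ps = 38/3 + (1/3)x; the wedge Ps − Pb = 4 gives 38/3 + (1/3)x − (140/3 - (5/12)x) = 4, so x' = 152/3.
Then Pb = 140/3 − (5/12)·(152/3) = 230/9 and Ps = 38/3 + (1/3)·(152/3) = 266/9.
Buyers' price falls by P* − Pb = 250/9 − 230/9 = 20/9; sellers' price rises by Ps − P* = 266/9 − 250/9 = 16/9.

Buyers gain 20/9 per unit; sellers gain 16/9 per unit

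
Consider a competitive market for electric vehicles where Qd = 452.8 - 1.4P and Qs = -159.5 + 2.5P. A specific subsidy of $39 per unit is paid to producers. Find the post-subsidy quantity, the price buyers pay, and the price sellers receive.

Pre-subsidy: 452.8 - 1.4P = -159.5 + 2.5P gives P* = 157, Q* = 233.
With the subsidy, sellers receive Ps = Pb + 39 for each unit, where Pb is the price buyers pay.
Supply in terms of Pb becomes Qs = -159.5 + 2.5(Pb + 39) = -62 + 2.5Pb. Setting this equal to demand: 452.8 - 1.4Pb = -62 + 2.5Pb, so Pb = 132.
Sellers receive Ps = 132 + 39 = 171; Q' = 452.8 − 1.4·132 = 268.

Q' = 268; buyers pay $132; sellers receive $171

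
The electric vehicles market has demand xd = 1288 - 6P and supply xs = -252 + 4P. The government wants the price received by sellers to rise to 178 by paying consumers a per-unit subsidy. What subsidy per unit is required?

At a seller price of 178, quantity supplied is -252 + 4·178 = 460.
Buyers absorb 460 only when they pay Pb with 1288 − 6·Pb = 460, i.e. Pb = 138.
s = Ps − Pb = 178 − 138 = 40.

Required subsidy s = 40 per unit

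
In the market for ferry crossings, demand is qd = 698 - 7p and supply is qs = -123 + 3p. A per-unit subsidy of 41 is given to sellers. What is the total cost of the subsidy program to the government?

Government cost = 8585.4

Pre-subsidy: 698 - 7p = -123 + 3p gives p* = 82.1, q* = 123.3.
With the subsidy, sellers receive ps = pb + 41 for each unit, where pb is the price buyers pay.
Supply in terms of pb becomes qs = -123 + 3(pb + 41) = 0 + 3pb. Setting this equal to demand: 698 - 7pb = 0 + 3pb, so pb = 69.8.
Sellers receive ps = 69.8 + 41 = 110.8; q' = 698 − 7·69.8 = 209.4.
Government outlay = subsidy × quantity = 41 × 209.4 = 8585.4.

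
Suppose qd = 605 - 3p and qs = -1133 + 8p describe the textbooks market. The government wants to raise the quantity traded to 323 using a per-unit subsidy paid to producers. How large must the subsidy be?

Required subsidy s = 88 per unit

At q = 323, invert demand for the buyer price: pb = (605 − 323)/3 = 94; invert supply for the seller price: ps = (323 − (-1133))/8 = 182.
The subsidy must fill the gap: s = ps − pb = 182 − 94 = 88.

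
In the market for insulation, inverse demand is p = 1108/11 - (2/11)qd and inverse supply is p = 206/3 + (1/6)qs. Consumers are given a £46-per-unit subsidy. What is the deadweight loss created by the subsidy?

Deadweight loss = £3036

Pre-subsidy: 1108/11 - (2/11)q = 206/3 + (1/6)q gives q* = 92 and p* = 84.
With the rebate, buyers effectively pay pb = ps − 46, where ps is the price sellers receive.
On the curves, pb = 1108/11 - (2/11)q and ps = 206/3 + (1/6)q; the wedge ps − pb = 46 gives 206/3 + (1/6)q − (1108/11 - (2/11)q) = 46, so q' = 224.
Then pb = 1108/11 − (2/11)·224 = 60 and ps = 206/3 + (1/6)·224 = 106.
The subsidy expands output by 224 − 92 = 132 past the efficient level; on those units the gap between marginal cost and willingness to pay runs from 0 up to 46.
DWL = ½ × 46 × 132 = 3036.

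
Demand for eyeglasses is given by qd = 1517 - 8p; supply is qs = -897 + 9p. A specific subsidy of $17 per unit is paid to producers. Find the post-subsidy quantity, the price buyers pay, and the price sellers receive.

Pre-subsidy: 1517 - 8p = -897 + 9p gives p* = 142, q* = 381.
With the subsidy, sellers receive ps = pb + 17 for each unit, where pb is the price buyers pay.
Supply in terms of pb becomes qs = -897 + 9(pb + 17) = -744 + 9pb. Setting this equal to demand: 1517 - 8pb = -744 + 9pb, so pb = 133.
Sellers receive ps = 133 + 17 = 150; q' = 1517 − 8·133 = 453.

q' = 453; buyers pay $133; sellers receive $150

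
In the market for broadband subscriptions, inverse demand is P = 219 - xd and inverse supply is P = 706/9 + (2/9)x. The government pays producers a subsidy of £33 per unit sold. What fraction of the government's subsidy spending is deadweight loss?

Pre-subsidy: 219 - x = 706/9 + (2/9)x gives x* = 115 and P* = 104.
With the subsidy, sellers receive Ps = Pb + 33 for each unit, where Pb is the price buyers pay.
On the curves, Pb = 219 - x and Ps = 706/9 + (2/9)x; the wedge Ps − Pb = 33 gives 706/9 + (2/9)x − (219 - x) = 33, so x' = 142.
Then Pb = 219 − 1·142 = 77 and Ps = 706/9 + (2/9)·142 = 110.
ΔCS = ½(115 + 142)(104 − 77) = 3469.5; ΔPS = ½(115 + 142)(110 − 104) = 771.
Government spending = 33 × 142 = 4686.
DWL = ½ × 33 × (142 − 115) = 445.5; fraction = 445.5 / 4686 = 27/284.

DWL / government spending = 27/284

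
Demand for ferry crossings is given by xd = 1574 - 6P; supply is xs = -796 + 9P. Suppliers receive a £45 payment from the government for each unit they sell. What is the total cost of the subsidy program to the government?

Pre-subsidy: 1574 - 6P = -796 + 9P gives P* = 158, x* = 626.
With the subsidy, sellers receive Ps = Pb + 45 for each unit, where Pb is the price buyers pay.
Supply in terms of Pb becomes xs = -796 + 9(Pb + 45) = -391 + 9Pb. Setting this equal to demand: 1574 - 6Pb = -391 + 9Pb, so Pb = 131.
Sellers receive Ps = 131 + 45 = 176; x' = 1574 − 6·131 = 788.
Government outlay = subsidy × quantity = 45 × 788 = 35460.

Government cost = £35460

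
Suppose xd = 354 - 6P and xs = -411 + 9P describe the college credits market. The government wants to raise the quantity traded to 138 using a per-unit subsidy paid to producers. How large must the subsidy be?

At x = 138, invert demand for the buyer price: Pb = (354 − 138)/6 = 36; invert supply for the seller price: Ps = (138 − (-411))/9 = 61.
The subsidy must fill the gap: s = Ps − Pb = 61 − 36 = 25.

Required subsidy s = 25 per unit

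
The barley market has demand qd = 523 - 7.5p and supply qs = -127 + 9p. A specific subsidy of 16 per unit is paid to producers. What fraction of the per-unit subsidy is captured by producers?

Producer share = 5/11

Pre-subsidy: 523 - 7.5p = -127 + 9p gives p* = 1300/33, q* = 2503/11.
With the subsidy, sellers receive ps = pb + 16 for each unit, where pb is the price buyers pay.
Supply in terms of pb becomes qs = -127 + 9(pb + 16) = 17 + 9pb. Setting this equal to demand: 523 - 7.5pb = 17 + 9pb, so pb = 92/3.
Sellers receive ps = 92/3 + 16 = 140/3; q' = 523 − 7.5·(92/3) = 293.
Buyers' price falls by p* − pb = 1300/33 − 92/3 = 96/11; sellers' price rises by ps − p* = 140/3 − 1300/33 = 80/11.
So producers capture (80/11)/16 = 5/11 of each unit of subsidy.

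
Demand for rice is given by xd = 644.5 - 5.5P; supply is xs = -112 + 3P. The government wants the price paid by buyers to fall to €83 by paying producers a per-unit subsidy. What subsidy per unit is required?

Required subsidy s = €17 per unit

At a buyer price of 83, quantity demanded is 644.5 − 5.5·83 = 188.
Sellers supply 188 only when they receive Ps with -112 + 3·Ps = 188, i.e. Ps = 100.
s = Ps − Pb = 100 − 83 = 17.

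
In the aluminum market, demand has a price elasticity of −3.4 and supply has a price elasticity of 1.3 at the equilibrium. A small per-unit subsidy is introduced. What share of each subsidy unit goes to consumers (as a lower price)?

For a small subsidy around the equilibrium, the benefit split depends on the relative slopes, which at a point are proportional to the elasticities.
Buyer share = εs/(εs + |εd|) = 1.3/(1.3 + 3.4) = 13/47; seller share = |εd|/(εs + |εd|) = 34/47.

Consumer share = 13/47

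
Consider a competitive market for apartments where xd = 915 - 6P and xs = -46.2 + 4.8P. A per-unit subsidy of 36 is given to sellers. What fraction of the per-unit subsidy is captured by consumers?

Consumer share = 4/9

Pre-subsidy: 915 - 6P = -46.2 + 4.8P gives P* = 89, x* = 381.
With the subsidy, sellers receive Ps = Pb + 36 for each unit, where Pb is the price buyers pay.
Supply in terms of Pb becomes xs = -46.2 + 4.8(Pb + 36) = 126.6 + 4.8Pb. Setting this equal to demand: 915 - 6Pb = 126.6 + 4.8Pb, so Pb = 73.
Sellers receive Ps = 73 + 36 = 109; x' = 915 − 6·73 = 477.
Buyers' price falls by P* − Pb = 89 − 73 = 16; sellers' price rises by Ps − P* = 109 − 89 = 20.
So consumers capture 16/36 = 4/9 of each unit of subsidy.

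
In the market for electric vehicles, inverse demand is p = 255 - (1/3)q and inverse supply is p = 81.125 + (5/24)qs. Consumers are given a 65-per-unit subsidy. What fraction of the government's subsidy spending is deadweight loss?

DWL / government spending = 20/147

Pre-subsidy: 255 - (1/3)q = 81.125 + (5/24)q gives q* = 321 and p* = 148.
With the rebate, buyers effectively pay pb = ps − 65, where ps is the price sellers receive.
On the curves, pb = 255 - (1/3)q and ps = 81.125 + (5/24)q; the wedge ps − pb = 65 gives 81.125 + (5/24)q − (255 - (1/3)q) = 65, so q' = 441.
Then pb = 255 − (1/3)·441 = 108 and ps = 81.125 + (5/24)·441 = 173.
ΔCS = ½(321 + 441)(148 − 108) = 15240; ΔPS = ½(321 + 441)(173 − 148) = 9525.
Government spending = 65 × 441 = 28665.
DWL = ½ × 65 × (441 − 321) = 3900; fraction = 3900 / 28665 = 20/147.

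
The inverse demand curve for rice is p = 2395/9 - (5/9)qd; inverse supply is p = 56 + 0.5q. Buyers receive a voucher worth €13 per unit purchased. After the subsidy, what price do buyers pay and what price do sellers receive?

Buyers pay 2825/19; sellers receive 3072/19

Pre-subsidy: 2395/9 - (5/9)q = 56 + 0.5q gives q* = 3782/19 and p* = 2955/19.
With the rebate, buyers effectively pay pb = ps − 13, where ps is the price sellers receive.
On the curves, pb = 2395/9 - (5/9)q and ps = 56 + 0.5q; the wedge ps − pb = 13 gives 56 + 0.5q − (2395/9 - (5/9)q) = 13, so q' = 4016/19.
Then pb = 2395/9 − (5/9)·(4016/19) = 2825/19 and ps = 56 + 0.5·(4016/19) = 3072/19.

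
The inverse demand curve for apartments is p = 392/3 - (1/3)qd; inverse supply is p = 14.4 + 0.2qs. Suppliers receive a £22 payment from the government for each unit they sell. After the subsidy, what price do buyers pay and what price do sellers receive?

Buyers pay £44.25; sellers receive £66.25

Pre-subsidy: 392/3 - (1/3)q = 14.4 + 0.2q gives q* = 218 and p* = 58.
With the subsidy, sellers receive ps = pb + 22 for each unit, where pb is the price buyers pay.
On the curves, pb = 392/3 - (1/3)q and ps = 14.4 + 0.2q; the wedge ps − pb = 22 gives 14.4 + 0.2q − (392/3 - (1/3)q) = 22, so q' = 259.25.
Then pb = 392/3 − (1/3)·259.25 = 44.25 and ps = 14.4 + 0.2·259.25 = 66.25.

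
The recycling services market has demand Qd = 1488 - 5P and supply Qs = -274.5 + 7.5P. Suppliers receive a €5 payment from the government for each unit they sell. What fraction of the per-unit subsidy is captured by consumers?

Pre-subsidy: 1488 - 5P = -274.5 + 7.5P gives P* = 141, Q* = 783.
With the subsidy, sellers receive Ps = Pb + 5 for each unit, where Pb is the price buyers pay.
Supply in terms of Pb becomes Qs = -274.5 + 7.5(Pb + 5) = -237 + 7.5Pb. Setting this equal to demand: 1488 - 5Pb = -237 + 7.5Pb, so Pb = 138.
Sellers receive Ps = 138 + 5 = 143; Q' = 1488 − 5·138 = 798.
Buyers' price falls by P* − Pb = 141 − 138 = 3; sellers' price rises by Ps − P* = 143 − 141 = 2.
So consumers capture 3/5 = 0.6 of each unit of subsidy.

Consumer share = 0.6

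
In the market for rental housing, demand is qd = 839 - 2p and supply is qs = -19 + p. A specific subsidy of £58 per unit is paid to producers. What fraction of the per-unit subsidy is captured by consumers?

Pre-subsidy: 839 - 2p = -19 + p gives p* = 286, q* = 267.
With the subsidy, sellers receive ps = pb + 58 for each unit, where pb is the price buyers pay.
Supply in terms of pb becomes qs = -19 + 1(pb + 58) = 39 + pb. Setting this equal to demand: 839 - 2pb = 39 + pb, so pb = 800/3.
Sellers receive ps = 800/3 + 58 = 974/3; q' = 839 − 2·(800/3) = 917/3.
Buyers' price falls by p* − pb = 286 − 800/3 = 58/3; sellers' price rises by ps − p* = 974/3 − 286 = 116/3.
So consumers capture (58/3)/58 = 1/3 of each unit of subsidy.

Consumer share = 1/3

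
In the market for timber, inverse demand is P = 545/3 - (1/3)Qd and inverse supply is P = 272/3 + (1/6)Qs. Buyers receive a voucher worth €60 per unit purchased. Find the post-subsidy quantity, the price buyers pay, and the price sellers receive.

Pre-subsidy: 545/3 - (1/3)Q = 272/3 + (1/6)Q gives Q* = 182 and P* = 121.
With the rebate, buyers effectively pay Pb = Ps − 60, where Ps is the price sellers receive.
On the curves, Pb = 545/3 - (1/3)Q and Ps = 272/3 + (1/6)Q; the wedge Ps − Pb = 60 gives 272/3 + (1/6)Q − (545/3 - (1/3)Q) = 60, so Q' = 302.
Then Pb = 545/3 − (1/3)·302 = 81 and Ps = 272/3 + (1/6)·302 = 141.

Q' = 302; buyers pay €81; sellers receive €141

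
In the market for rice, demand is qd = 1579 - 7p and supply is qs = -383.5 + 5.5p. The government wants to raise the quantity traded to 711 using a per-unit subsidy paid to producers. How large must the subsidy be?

At q = 711, invert demand for the buyer price: pb = (1579 − 711)/7 = 124; invert supply for the seller price: ps = (711 − (-383.5))/5.5 = 199.
The subsidy must fill the gap: s = ps − pb = 199 − 124 = 75.

Required subsidy s = 75 per unit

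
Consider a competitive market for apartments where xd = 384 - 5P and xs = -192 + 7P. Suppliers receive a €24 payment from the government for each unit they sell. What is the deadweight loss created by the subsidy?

Pre-subsidy: 384 - 5P = -192 + 7P gives P* = 48, x* = 144.
With the subsidy, sellers receive Ps = Pb + 24 for each unit, where Pb is the price buyers pay.
Supply in terms of Pb becomes xs = -192 + 7(Pb + 24) = -24 + 7Pb. Setting this equal to demand: 384 - 5Pb = -24 + 7Pb, so Pb = 34.
Sellers receive Ps = 34 + 24 = 58; x' = 384 − 5·34 = 214.
The subsidy expands output by 214 − 144 = 70 past the efficient level; on those units the gap between marginal cost and willingness to pay runs from 0 up to 24.
DWL = ½ × 24 × 70 = 840.

Deadweight loss = €840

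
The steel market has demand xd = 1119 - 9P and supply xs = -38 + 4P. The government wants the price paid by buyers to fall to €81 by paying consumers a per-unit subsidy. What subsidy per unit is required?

Required subsidy s = €26 per unit

At a buyer price of 81, quantity demanded is 1119 − 9·81 = 390.
Sellers supply 390 only when they receive Ps with -38 + 4·Ps = 390, i.e. Ps = 107.
s = Ps − Pb = 107 − 81 = 26.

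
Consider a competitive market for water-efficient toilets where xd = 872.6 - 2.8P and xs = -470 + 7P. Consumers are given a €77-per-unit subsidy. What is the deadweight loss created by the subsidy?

Deadweight loss = €5929

Pre-subsidy: 872.6 - 2.8P = -470 + 7P gives P* = 137, x* = 489.
With the rebate, buyers effectively pay Pb = Ps − 77, where Ps is the price sellers receive.
Demand in terms of Ps becomes xd = 872.6 − 2.8(Ps − 77) = 1088.2 - 2.8Ps. Setting this equal to supply: 1088.2 - 2.8Ps = -470 + 7Ps, so Ps = 159.
Buyers pay Pb = 159 − 77 = 82; x' = -470 + 7·159 = 643.
The subsidy expands output by 643 − 489 = 154 past the efficient level; on those units the gap between marginal cost and willingness to pay runs from 0 up to 77.
DWL = ½ × 77 × 154 = 5929.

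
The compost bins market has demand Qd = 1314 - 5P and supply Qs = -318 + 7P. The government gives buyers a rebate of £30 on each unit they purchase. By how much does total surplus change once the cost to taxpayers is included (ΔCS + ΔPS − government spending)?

Net change in total surplus = -£1312.5

Pre-subsidy: 1314 - 5P = -318 + 7P gives P* = 136, Q* = 634.
With the rebate, buyers effectively pay Pb = Ps − 30, where Ps is the price sellers receive.
Demand in terms of Ps becomes Qd = 1314 − 5(Ps − 30) = 1464 - 5Ps. Setting this equal to supply: 1464 - 5Ps = -318 + 7Ps, so Ps = 148.5.
Buyers pay Pb = 148.5 − 30 = 118.5; Q' = -318 + 7·148.5 = 721.5.
ΔCS = ½(634 + 721.5)(136 − 118.5) = 11860.625; ΔPS = ½(634 + 721.5)(148.5 − 136) = 8471.875.
Government spending = 30 × 721.5 = 21645.
Net change = 11860.625 + 8471.875 − 21645 = -1312.5. The loss equals the DWL triangle ½·30·87.5.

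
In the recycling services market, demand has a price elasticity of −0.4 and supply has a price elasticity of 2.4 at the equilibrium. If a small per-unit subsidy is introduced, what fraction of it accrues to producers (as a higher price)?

For a small subsidy around the equilibrium, the benefit split depends on the relative slopes, which at a point are proportional to the elasticities.
Buyer share = εs/(εs + |εd|) = 2.4/(2.4 + 0.4) = 6/7; seller share = |εd|/(εs + |εd|) = 1/7.
So producers capture 1/7 of the subsidy.

Producer share = 1/7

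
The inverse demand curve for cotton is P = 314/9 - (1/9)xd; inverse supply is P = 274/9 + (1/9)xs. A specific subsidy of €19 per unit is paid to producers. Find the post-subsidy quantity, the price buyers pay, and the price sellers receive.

Pre-subsidy: 314/9 - (1/9)x = 274/9 + (1/9)x gives x* = 20 and P* = 98/3.
With the subsidy, sellers receive Ps = Pb + 19 for each unit, where Pb is the price buyers pay.
On the curves, Pb = 314/9 - (1/9)x and Ps = 274/9 + (1/9)x; the wedge Ps − Pb = 19 gives 274/9 + (1/9)x − (314/9 - (1/9)x) = 19, so x' = 105.5.
Then Pb = 314/9 − (1/9)·105.5 = 139/6 and Ps = 274/9 + (1/9)·105.5 = 253/6.

x' = 105.5; buyers pay 139/6; sellers receive 253/6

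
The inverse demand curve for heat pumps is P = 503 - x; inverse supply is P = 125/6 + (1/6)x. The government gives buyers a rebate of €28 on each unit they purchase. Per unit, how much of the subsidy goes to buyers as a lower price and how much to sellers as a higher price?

Pre-subsidy: 503 - x = 125/6 + (1/6)x gives x* = 2893/7 and P* = 628/7.
With the rebate, buyers effectively pay Pb = Ps − 28, where Ps is the price sellers receive.
On the curves, Pb = 503 - x and Ps = 125/6 + (1/6)x; the wedge Ps − Pb = 28 gives 125/6 + (1/6)x − (503 - x) = 28, so x' = 3061/7.
Then Pb = 503 − 1·(3061/7) = 460/7 and Ps = 125/6 + (1/6)·(3061/7) = 656/7.
Buyers' price falls by P* − Pb = 628/7 − 460/7 = 24; sellers' price rises by Ps − P* = 656/7 − 628/7 = 4.

Buyers gain €24 per unit; sellers gain €4 per unit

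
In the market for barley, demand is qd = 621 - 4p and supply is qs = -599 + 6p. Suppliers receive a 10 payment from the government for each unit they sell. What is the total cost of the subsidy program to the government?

Government cost = 1570

Pre-subsidy: 621 - 4p = -599 + 6p gives p* = 122, q* = 133.
With the subsidy, sellers receive ps = pb + 10 for each unit, where pb is the price buyers pay.
Supply in terms of pb becomes qs = -599 + 6(pb + 10) = -539 + 6pb. Setting this equal to demand: 621 - 4pb = -539 + 6pb, so pb = 116.
Sellers receive ps = 116 + 10 = 126; q' = 621 − 4·116 = 157.
Government outlay = subsidy × quantity = 10 × 157 = 1570.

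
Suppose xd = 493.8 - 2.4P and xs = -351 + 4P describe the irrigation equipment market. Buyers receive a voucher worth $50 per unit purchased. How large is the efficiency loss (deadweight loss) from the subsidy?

Deadweight loss = $1875

Pre-subsidy: 493.8 - 2.4P = -351 + 4P gives P* = 132, x* = 177.
With the rebate, buyers effectively pay Pb = Ps − 50, where Ps is the price sellers receive.
Demand in terms of Ps becomes xd = 493.8 − 2.4(Ps − 50) = 613.8 - 2.4Ps. Setting this equal to supply: 613.8 - 2.4Ps = -351 + 4Ps, so Ps = 150.75.
Buyers pay Pb = 150.75 − 50 = 100.75; x' = -351 + 4·150.75 = 252.
The subsidy expands output by 252 − 177 = 75 past the efficient level; on those units the gap between marginal cost and willingness to pay runs from 0 up to 50.
DWL = ½ × 50 × 75 = 1875.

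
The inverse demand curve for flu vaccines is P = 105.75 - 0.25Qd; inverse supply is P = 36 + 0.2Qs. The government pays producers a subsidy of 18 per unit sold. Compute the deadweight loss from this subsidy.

Deadweight loss = 360

Pre-subsidy: 105.75 - 0.25Q = 36 + 0.2Q gives Q* = 155 and P* = 67.
With the subsidy, sellers receive Ps = Pb + 18 for each unit, where Pb is the price buyers pay.
On the curves, Pb = 105.75 - 0.25Q and Ps = 36 + 0.2Q; the wedge Ps − Pb = 18 gives 36 + 0.2Q − (105.75 - 0.25Q) = 18, so Q' = 195.
Then Pb = 105.75 − 0.25·195 = 57 and Ps = 36 + 0.2·195 = 75.
The subsidy expands output by 195 − 155 = 40 past the efficient level; on those units the gap between marginal cost and willingness to pay runs from 0 up to 18.
DWL = ½ × 18 × 40 = 360.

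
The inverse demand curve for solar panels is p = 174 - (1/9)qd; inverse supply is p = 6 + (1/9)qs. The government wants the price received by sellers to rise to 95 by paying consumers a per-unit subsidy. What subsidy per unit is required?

At a seller price of 95, quantity supplied is -54 + 9·95 = 801.
Buyers absorb 801 only when they pay pb = 174 − (1/9)·801 = 85.
s = ps − pb = 95 − 85 = 10.

Required subsidy s = 10 per unit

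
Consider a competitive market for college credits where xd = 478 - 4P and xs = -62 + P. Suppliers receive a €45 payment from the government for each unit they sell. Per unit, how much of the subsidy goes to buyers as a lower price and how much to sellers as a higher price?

Buyers gain €9 per unit; sellers gain €36 per unit

Pre-subsidy: 478 - 4P = -62 + P gives P* = 108, x* = 46.
With the subsidy, sellers receive Ps = Pb + 45 for each unit, where Pb is the price buyers pay.
Supply in terms of Pb becomes xs = -62 + 1(Pb + 45) = -17 + Pb. Setting this equal to demand: 478 - 4Pb = -17 + Pb, so Pb = 99.
Sellers receive Ps = 99 + 45 = 144; x' = 478 − 4·99 = 82.
Buyers' price falls by P* − Pb = 108 − 99 = 9; sellers' price rises by Ps − P* = 144 − 108 = 36.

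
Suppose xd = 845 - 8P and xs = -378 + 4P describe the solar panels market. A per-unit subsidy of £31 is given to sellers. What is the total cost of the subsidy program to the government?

Pre-subsidy: 845 - 8P = -378 + 4P gives P* = 1223/12, x* = 89/3.
With the subsidy, sellers receive Ps = Pb + 31 for each unit, where Pb is the price buyers pay.
Supply in terms of Pb becomes xs = -378 + 4(Pb + 31) = -254 + 4Pb. Setting this equal to demand: 845 - 8Pb = -254 + 4Pb, so Pb = 1099/12.
Sellers receive Ps = 1099/12 + 31 = 1471/12; x' = 845 − 8·(1099/12) = 337/3.
Government outlay = subsidy × quantity = 31 × 337/3 = 10447/3.

Government cost = 10447/3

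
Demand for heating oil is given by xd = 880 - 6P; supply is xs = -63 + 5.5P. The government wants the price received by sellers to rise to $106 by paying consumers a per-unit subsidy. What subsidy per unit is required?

Required subsidy s = $46 per unit

At a seller price of 106, quantity supplied is -63 + 5.5·106 = 520.
Buyers absorb 520 only when they pay Pb with 880 − 6·Pb = 520, i.e. Pb = 60.
s = Ps − Pb = 106 − 60 = 46.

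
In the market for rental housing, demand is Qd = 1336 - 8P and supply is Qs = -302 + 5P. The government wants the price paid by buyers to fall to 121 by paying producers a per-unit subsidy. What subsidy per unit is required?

Required subsidy s = 13 per unit

At a buyer price of 121, quantity demanded is 1336 − 8·121 = 368.
Sellers supply 368 only when they receive Ps with -302 + 5·Ps = 368, i.e. Ps = 134.
s = Ps − Pb = 134 − 121 = 13.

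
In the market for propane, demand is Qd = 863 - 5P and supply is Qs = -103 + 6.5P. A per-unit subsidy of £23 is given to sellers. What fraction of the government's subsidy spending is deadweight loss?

DWL / government spending = 65/1016

Pre-subsidy: 863 - 5P = -103 + 6.5P gives P* = 84, Q* = 443.
With the subsidy, sellers receive Ps = Pb + 23 for each unit, where Pb is the price buyers pay.
Supply in terms of Pb becomes Qs = -103 + 6.5(Pb + 23) = 46.5 + 6.5Pb. Setting this equal to demand: 863 - 5Pb = 46.5 + 6.5Pb, so Pb = 71.
Sellers receive Ps = 71 + 23 = 94; Q' = 863 − 5·71 = 508.
ΔCS = ½(443 + 508)(84 − 71) = 6181.5; ΔPS = ½(443 + 508)(94 − 84) = 4755.
Government spending = 23 × 508 = 11684.
DWL = ½ × 23 × (508 − 443) = 747.5; fraction = 747.5 / 11684 = 65/1016.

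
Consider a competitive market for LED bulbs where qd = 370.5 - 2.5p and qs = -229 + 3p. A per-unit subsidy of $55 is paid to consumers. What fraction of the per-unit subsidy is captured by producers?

Pre-subsidy: 370.5 - 2.5p = -229 + 3p gives p* = 109, q* = 98.
With the rebate, buyers effectively pay pb = ps − 55, where ps is the price sellers receive.
Demand in terms of ps becomes qd = 370.5 − 2.5(ps − 55) = 508 - 2.5ps. Setting this equal to supply: 508 - 2.5ps = -229 + 3ps, so ps = 134.
Buyers pay pb = 134 − 55 = 79; q' = -229 + 3·134 = 173.
Buyers' price falls by p* − pb = 109 − 79 = 30; sellers' price rises by ps − p* = 134 − 109 = 25.
So producers capture 25/55 = 5/11 of each unit of subsidy.

Producer share = 5/11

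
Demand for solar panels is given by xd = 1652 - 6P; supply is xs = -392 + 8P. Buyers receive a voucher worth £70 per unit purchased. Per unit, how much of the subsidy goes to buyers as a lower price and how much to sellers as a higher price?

Buyers gain £40 per unit; sellers gain £30 per unit

Pre-subsidy: 1652 - 6P = -392 + 8P gives P* = 146, x* = 776.
With the rebate, buyers effectively pay Pb = Ps − 70, where Ps is the price sellers receive.
Demand in terms of Ps becomes xd = 1652 − 6(Ps − 70) = 2072 - 6Ps. Setting this equal to supply: 2072 - 6Ps = -392 + 8Ps, so Ps = 176.
Buyers pay Pb = 176 − 70 = 106; x' = -392 + 8·176 = 1016.
Buyers' price falls by P* − Pb = 146 − 106 = 40; sellers' price rises by Ps − P* = 176 − 146 = 30.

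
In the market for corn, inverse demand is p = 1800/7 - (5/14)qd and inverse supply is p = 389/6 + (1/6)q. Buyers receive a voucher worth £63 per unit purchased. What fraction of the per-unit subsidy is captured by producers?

Producer share = 7/22

Pre-subsidy: 1800/7 - (5/14)q = 389/6 + (1/6)q gives q* = 8077/22 and p* = 5545/44.
With the rebate, buyers effectively pay pb = ps − 63, where ps is the price sellers receive.
On the curves, pb = 1800/7 - (5/14)q and ps = 389/6 + (1/6)q; the wedge ps − pb = 63 gives 389/6 + (1/6)q − (1800/7 - (5/14)q) = 63, so q' = 10723/22.
Then pb = 1800/7 − (5/14)·(10723/22) = 3655/44 and ps = 389/6 + (1/6)·(10723/22) = 6427/44.
Buyers' price falls by p* − pb = 5545/44 − 3655/44 = 945/22; sellers' price rises by ps − p* = 6427/44 − 5545/44 = 441/22.
So producers capture (441/22)/63 = 7/22 of each unit of subsidy.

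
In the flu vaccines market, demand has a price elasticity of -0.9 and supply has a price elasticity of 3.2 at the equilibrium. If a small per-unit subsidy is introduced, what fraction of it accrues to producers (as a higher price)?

For a small subsidy around the equilibrium, the benefit split depends on the relative slopes, which at a point are proportional to the elasticities.
Buyer share = εs/(εs + |εd|) = 3.2/(3.2 + 0.9) = 32/41; seller share = |εd|/(εs + |εd|) = 9/41.
So producers capture 9/41 of the subsidy.

Producer share = 9/41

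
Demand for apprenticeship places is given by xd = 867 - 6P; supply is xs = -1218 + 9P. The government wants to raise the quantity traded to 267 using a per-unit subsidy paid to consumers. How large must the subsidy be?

At x = 267, invert demand for the buyer price: Pb = (867 − 267)/6 = 100; invert supply for the seller price: Ps = (267 − (-1218))/9 = 165.
The subsidy must fill the gap: s = Ps − Pb = 165 − 100 = 65.

Required subsidy s = 65 per unit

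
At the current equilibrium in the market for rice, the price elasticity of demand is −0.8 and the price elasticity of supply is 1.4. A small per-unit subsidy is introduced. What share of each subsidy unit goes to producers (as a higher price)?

For a small subsidy around the equilibrium, the benefit split depends on the relative slopes, which at a point are proportional to the elasticities.
Buyer share = εs/(εs + |εd|) = 1.4/(1.4 + 0.8) = 7/11; seller share = |εd|/(εs + |εd|) = 4/11.
So producers capture 4/11 of the subsidy.

Producer share = 4/11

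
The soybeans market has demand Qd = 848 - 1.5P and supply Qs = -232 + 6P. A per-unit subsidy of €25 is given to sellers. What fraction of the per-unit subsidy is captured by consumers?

Consumer share = 0.8

Pre-subsidy: 848 - 1.5P = -232 + 6P gives P* = 144, Q* = 632.
With the subsidy, sellers receive Ps = Pb + 25 for each unit, where Pb is the price buyers pay.
Supply in terms of Pb becomes Qs = -232 + 6(Pb + 25) = -82 + 6Pb. Setting this equal to demand: 848 - 1.5Pb = -82 + 6Pb, so Pb = 124.
Sellers receive Ps = 124 + 25 = 149; Q' = 848 − 1.5·124 = 662.
Buyers' price falls by P* − Pb = 144 − 124 = 20; sellers' price rises by Ps − P* = 149 − 144 = 5.
So consumers capture 20/25 = 0.8 of each unit of subsidy.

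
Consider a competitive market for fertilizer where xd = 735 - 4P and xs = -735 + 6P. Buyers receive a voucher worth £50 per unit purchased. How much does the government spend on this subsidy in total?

Government cost = £13350

Pre-subsidy: 735 - 4P = -735 + 6P gives P* = 147, x* = 147.
With the rebate, buyers effectively pay Pb = Ps − 50, where Ps is the price sellers receive.
Demand in terms of Ps becomes xd = 735 − 4(Ps − 50) = 935 - 4Ps. Setting this equal to supply: 935 - 4Ps = -735 + 6Ps, so Ps = 167.
Buyers pay Pb = 167 − 50 = 117; x' = -735 + 6·167 = 267.
Government outlay = subsidy × quantity = 50 × 267 = 13350.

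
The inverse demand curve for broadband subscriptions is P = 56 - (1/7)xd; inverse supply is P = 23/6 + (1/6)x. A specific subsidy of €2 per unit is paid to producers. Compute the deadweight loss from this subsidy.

Deadweight loss = 84/13

Pre-subsidy: 56 - (1/7)x = 23/6 + (1/6)x gives x* = 2191/13 and P* = 415/13.
With the subsidy, sellers receive Ps = Pb + 2 for each unit, where Pb is the price buyers pay.
On the curves, Pb = 56 - (1/7)x and Ps = 23/6 + (1/6)x; the wedge Ps − Pb = 2 gives 23/6 + (1/6)x − (56 - (1/7)x) = 2, so x' = 175.
Then Pb = 56 − (1/7)·175 = 31 and Ps = 23/6 + (1/6)·175 = 33.
The subsidy expands output by 175 − 2191/13 = 84/13 past the efficient level; on those units the gap between marginal cost and willingness to pay runs from 0 up to 2.
DWL = ½ × 2 × 84/13 = 84/13.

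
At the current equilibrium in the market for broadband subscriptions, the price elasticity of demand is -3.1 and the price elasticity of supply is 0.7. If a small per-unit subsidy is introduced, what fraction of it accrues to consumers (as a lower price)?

For a small subsidy around the equilibrium, the benefit split depends on the relative slopes, which at a point are proportional to the elasticities.
Buyer share = εs/(εs + |εd|) = 0.7/(0.7 + 3.1) = 7/38; seller share = |εd|/(εs + |εd|) = 31/38.

Consumer share = 7/38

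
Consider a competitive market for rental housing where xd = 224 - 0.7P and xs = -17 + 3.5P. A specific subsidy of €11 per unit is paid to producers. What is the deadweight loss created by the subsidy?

Deadweight loss = 847/24

Pre-subsidy: 224 - 0.7P = -17 + 3.5P gives P* = 1205/21, x* = 1103/6.
With the subsidy, sellers receive Ps = Pb + 11 for each unit, where Pb is the price buyers pay.
Supply in terms of Pb becomes xs = -17 + 3.5(Pb + 11) = 21.5 + 3.5Pb. Setting this equal to demand: 224 - 0.7Pb = 21.5 + 3.5Pb, so Pb = 675/14.
Sellers receive Ps = 675/14 + 11 = 829/14; x' = 224 − 0.7·(675/14) = 190.25.
The subsidy expands output by 190.25 − 1103/6 = 77/12 past the efficient level; on those units the gap between marginal cost and willingness to pay runs from 0 up to 11.
DWL = ½ × 11 × 77/12 = 847/24.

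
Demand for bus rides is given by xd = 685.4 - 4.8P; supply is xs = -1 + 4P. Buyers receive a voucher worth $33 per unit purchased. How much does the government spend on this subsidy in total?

Government cost = $12639

Pre-subsidy: 685.4 - 4.8P = -1 + 4P gives P* = 78, x* = 311.
With the rebate, buyers effectively pay Pb = Ps − 33, where Ps is the price sellers receive.
Demand in terms of Ps becomes xd = 685.4 − 4.8(Ps − 33) = 843.8 - 4.8Ps. Setting this equal to supply: 843.8 - 4.8Ps = -1 + 4Ps, so Ps = 96.
Buyers pay Pb = 96 − 33 = 63; x' = -1 + 4·96 = 383.
Government outlay = subsidy × quantity = 33 × 383 = 12639.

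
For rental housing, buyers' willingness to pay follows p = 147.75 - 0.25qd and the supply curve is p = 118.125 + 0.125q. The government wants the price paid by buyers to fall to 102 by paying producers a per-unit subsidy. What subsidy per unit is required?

Required subsidy s = 39 per unit

At a buyer price of 102, quantity demanded is 591 − 4·102 = 183.
Sellers supply 183 only when they receive ps = 118.125 + 0.125·183 = 141.
s = ps − pb = 141 − 102 = 39.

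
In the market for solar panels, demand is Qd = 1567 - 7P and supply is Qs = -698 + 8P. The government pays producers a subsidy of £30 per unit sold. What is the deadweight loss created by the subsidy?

Pre-subsidy: 1567 - 7P = -698 + 8P gives P* = 151, Q* = 510.
With the subsidy, sellers receive Ps = Pb + 30 for each unit, where Pb is the price buyers pay.
Supply in terms of Pb becomes Qs = -698 + 8(Pb + 30) = -458 + 8Pb. Setting this equal to demand: 1567 - 7Pb = -458 + 8Pb, so Pb = 135.
Sellers receive Ps = 135 + 30 = 165; Q' = 1567 − 7·135 = 622.
The subsidy expands output by 622 − 510 = 112 past the efficient level; on those units the gap between marginal cost and willingness to pay runs from 0 up to 30.
DWL = ½ × 30 × 112 = 1680.

Deadweight loss = £1680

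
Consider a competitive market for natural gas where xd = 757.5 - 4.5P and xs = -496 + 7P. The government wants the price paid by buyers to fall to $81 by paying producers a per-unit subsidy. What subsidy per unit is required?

At a buyer price of 81, quantity demanded is 757.5 − 4.5·81 = 393.
Sellers supply 393 only when they receive Ps with -496 + 7·Ps = 393, i.e. Ps = 127.
s = Ps − Pb = 127 − 81 = 46.

Required subsidy s = $46 per unit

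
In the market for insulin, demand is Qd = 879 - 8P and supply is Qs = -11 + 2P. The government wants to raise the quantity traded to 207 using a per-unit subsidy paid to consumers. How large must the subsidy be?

Required subsidy s = 25 per unit

At Q = 207, invert demand for the buyer price: Pb = (879 − 207)/8 = 84; invert supply for the seller price: Ps = (207 − (-11))/2 = 109.
The subsidy must fill the gap: s = Ps − Pb = 109 − 84 = 25.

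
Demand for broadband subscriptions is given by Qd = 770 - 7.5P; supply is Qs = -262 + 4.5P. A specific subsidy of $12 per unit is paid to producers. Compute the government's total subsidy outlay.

Pre-subsidy: 770 - 7.5P = -262 + 4.5P gives P* = 86, Q* = 125.
With the subsidy, sellers receive Ps = Pb + 12 for each unit, where Pb is the price buyers pay.
Supply in terms of Pb becomes Qs = -262 + 4.5(Pb + 12) = -208 + 4.5Pb. Setting this equal to demand: 770 - 7.5Pb = -208 + 4.5Pb, so Pb = 81.5.
Sellers receive Ps = 81.5 + 12 = 93.5; Q' = 770 − 7.5·81.5 = 158.75.
Government outlay = subsidy × quantity = 12 × 158.75 = 1905.

Government cost = $1905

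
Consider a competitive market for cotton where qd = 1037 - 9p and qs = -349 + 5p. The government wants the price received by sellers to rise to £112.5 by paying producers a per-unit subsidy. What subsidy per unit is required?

Required subsidy s = £21 per unit

At a seller price of 112.5, quantity supplied is -349 + 5·112.5 = 213.5.
Buyers absorb 213.5 only when they pay pb with 1037 − 9·pb = 213.5, i.e. pb = 91.5.
s = ps − pb = 112.5 − 91.5 = 21.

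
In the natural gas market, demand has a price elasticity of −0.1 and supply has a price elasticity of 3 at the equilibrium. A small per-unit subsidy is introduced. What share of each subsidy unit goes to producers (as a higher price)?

Producer share = 1/31

For a small subsidy around the equilibrium, the benefit split depends on the relative slopes, which at a point are proportional to the elasticities.
Buyer share = εs/(εs + |εd|) = 3/(3 + 0.1) = 30/31; seller share = |εd|/(εs + |εd|) = 1/31.
So producers capture 1/31 of the subsidy.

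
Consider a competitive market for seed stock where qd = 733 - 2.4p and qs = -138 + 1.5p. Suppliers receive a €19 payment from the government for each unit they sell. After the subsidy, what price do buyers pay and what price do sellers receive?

Pre-subsidy: 733 - 2.4p = -138 + 1.5p gives p* = 670/3, q* = 197.
With the subsidy, sellers receive ps = pb + 19 for each unit, where pb is the price buyers pay.
Supply in terms of pb becomes qs = -138 + 1.5(pb + 19) = -109.5 + 1.5pb. Setting this equal to demand: 733 - 2.4pb = -109.5 + 1.5pb, so pb = 8425/39.
Sellers receive ps = 8425/39 + 19 = 9166/39; q' = 733 − 2.4·(8425/39) = 2789/13.

Buyers pay 8425/39; sellers receive 9166/39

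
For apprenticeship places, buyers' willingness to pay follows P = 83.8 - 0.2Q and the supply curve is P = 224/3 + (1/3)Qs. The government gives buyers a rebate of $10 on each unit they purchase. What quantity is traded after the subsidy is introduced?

Q' = 35.875

Pre-subsidy: 83.8 - 0.2Q = 224/3 + (1/3)Q gives Q* = 17.125 and P* = 80.375.
With the rebate, buyers effectively pay Pb = Ps − 10, where Ps is the price sellers receive.
On the curves, Pb = 83.8 - 0.2Q and Ps = 224/3 + (1/3)Q; the wedge Ps − Pb = 10 gives 224/3 + (1/3)Q − (83.8 - 0.2Q) = 10, so Q' = 35.875.
Then Pb = 83.8 − 0.2·35.875 = 76.625 and Ps = 224/3 + (1/3)·35.875 = 86.625.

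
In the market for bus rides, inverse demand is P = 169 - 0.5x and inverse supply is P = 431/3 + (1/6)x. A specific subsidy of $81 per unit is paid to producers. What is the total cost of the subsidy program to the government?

Government cost = $12919.5

Pre-subsidy: 169 - 0.5x = 431/3 + (1/6)x gives x* = 38 and P* = 150.
With the subsidy, sellers receive Ps = Pb + 81 for each unit, where Pb is the price buyers pay.
On the curves, Pb = 169 - 0.5x and Ps = 431/3 + (1/6)x; the wedge Ps − Pb = 81 gives 431/3 + (1/6)x − (169 - 0.5x) = 81, so x' = 159.5.
Then Pb = 169 − 0.5·159.5 = 89.25 and Ps = 431/3 + (1/6)·159.5 = 170.25.
Government outlay = subsidy × quantity = 81 × 159.5 = 12919.5.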